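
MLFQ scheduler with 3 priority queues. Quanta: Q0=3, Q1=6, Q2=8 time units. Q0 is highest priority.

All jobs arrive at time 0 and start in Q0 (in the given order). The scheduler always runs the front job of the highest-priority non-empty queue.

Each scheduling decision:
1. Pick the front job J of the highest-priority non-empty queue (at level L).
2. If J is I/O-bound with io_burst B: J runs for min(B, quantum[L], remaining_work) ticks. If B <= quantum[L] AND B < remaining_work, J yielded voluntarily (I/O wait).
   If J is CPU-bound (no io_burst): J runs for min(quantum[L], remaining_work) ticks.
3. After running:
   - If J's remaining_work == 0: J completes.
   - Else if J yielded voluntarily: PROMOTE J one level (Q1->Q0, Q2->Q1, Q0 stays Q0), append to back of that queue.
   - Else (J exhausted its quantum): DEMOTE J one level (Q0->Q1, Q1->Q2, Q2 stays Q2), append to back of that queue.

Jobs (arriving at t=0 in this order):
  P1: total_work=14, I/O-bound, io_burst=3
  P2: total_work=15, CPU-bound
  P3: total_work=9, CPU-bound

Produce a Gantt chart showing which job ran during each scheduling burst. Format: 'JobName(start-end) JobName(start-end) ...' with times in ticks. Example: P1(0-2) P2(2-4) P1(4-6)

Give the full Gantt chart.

t=0-3: P1@Q0 runs 3, rem=11, I/O yield, promote→Q0. Q0=[P2,P3,P1] Q1=[] Q2=[]
t=3-6: P2@Q0 runs 3, rem=12, quantum used, demote→Q1. Q0=[P3,P1] Q1=[P2] Q2=[]
t=6-9: P3@Q0 runs 3, rem=6, quantum used, demote→Q1. Q0=[P1] Q1=[P2,P3] Q2=[]
t=9-12: P1@Q0 runs 3, rem=8, I/O yield, promote→Q0. Q0=[P1] Q1=[P2,P3] Q2=[]
t=12-15: P1@Q0 runs 3, rem=5, I/O yield, promote→Q0. Q0=[P1] Q1=[P2,P3] Q2=[]
t=15-18: P1@Q0 runs 3, rem=2, I/O yield, promote→Q0. Q0=[P1] Q1=[P2,P3] Q2=[]
t=18-20: P1@Q0 runs 2, rem=0, completes. Q0=[] Q1=[P2,P3] Q2=[]
t=20-26: P2@Q1 runs 6, rem=6, quantum used, demote→Q2. Q0=[] Q1=[P3] Q2=[P2]
t=26-32: P3@Q1 runs 6, rem=0, completes. Q0=[] Q1=[] Q2=[P2]
t=32-38: P2@Q2 runs 6, rem=0, completes. Q0=[] Q1=[] Q2=[]

Answer: P1(0-3) P2(3-6) P3(6-9) P1(9-12) P1(12-15) P1(15-18) P1(18-20) P2(20-26) P3(26-32) P2(32-38)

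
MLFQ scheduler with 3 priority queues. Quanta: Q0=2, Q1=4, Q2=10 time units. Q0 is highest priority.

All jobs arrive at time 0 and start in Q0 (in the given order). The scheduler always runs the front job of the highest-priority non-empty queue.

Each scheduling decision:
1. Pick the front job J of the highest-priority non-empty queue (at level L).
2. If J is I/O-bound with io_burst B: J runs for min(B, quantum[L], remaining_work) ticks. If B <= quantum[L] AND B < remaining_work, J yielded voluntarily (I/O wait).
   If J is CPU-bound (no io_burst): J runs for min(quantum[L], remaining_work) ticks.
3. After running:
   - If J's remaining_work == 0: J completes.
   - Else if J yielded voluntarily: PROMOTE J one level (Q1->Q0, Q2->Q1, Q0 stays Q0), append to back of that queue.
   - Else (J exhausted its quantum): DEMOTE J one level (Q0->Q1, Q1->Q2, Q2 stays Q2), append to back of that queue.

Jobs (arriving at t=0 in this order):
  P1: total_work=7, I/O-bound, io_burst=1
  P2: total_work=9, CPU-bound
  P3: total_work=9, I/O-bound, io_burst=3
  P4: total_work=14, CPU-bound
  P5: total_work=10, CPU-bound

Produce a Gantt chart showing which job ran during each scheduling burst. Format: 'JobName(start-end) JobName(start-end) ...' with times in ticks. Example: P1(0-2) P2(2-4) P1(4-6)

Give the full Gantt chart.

t=0-1: P1@Q0 runs 1, rem=6, I/O yield, promote→Q0. Q0=[P2,P3,P4,P5,P1] Q1=[] Q2=[]
t=1-3: P2@Q0 runs 2, rem=7, quantum used, demote→Q1. Q0=[P3,P4,P5,P1] Q1=[P2] Q2=[]
t=3-5: P3@Q0 runs 2, rem=7, quantum used, demote→Q1. Q0=[P4,P5,P1] Q1=[P2,P3] Q2=[]
t=5-7: P4@Q0 runs 2, rem=12, quantum used, demote→Q1. Q0=[P5,P1] Q1=[P2,P3,P4] Q2=[]
t=7-9: P5@Q0 runs 2, rem=8, quantum used, demote→Q1. Q0=[P1] Q1=[P2,P3,P4,P5] Q2=[]
t=9-10: P1@Q0 runs 1, rem=5, I/O yield, promote→Q0. Q0=[P1] Q1=[P2,P3,P4,P5] Q2=[]
t=10-11: P1@Q0 runs 1, rem=4, I/O yield, promote→Q0. Q0=[P1] Q1=[P2,P3,P4,P5] Q2=[]
t=11-12: P1@Q0 runs 1, rem=3, I/O yield, promote→Q0. Q0=[P1] Q1=[P2,P3,P4,P5] Q2=[]
t=12-13: P1@Q0 runs 1, rem=2, I/O yield, promote→Q0. Q0=[P1] Q1=[P2,P3,P4,P5] Q2=[]
t=13-14: P1@Q0 runs 1, rem=1, I/O yield, promote→Q0. Q0=[P1] Q1=[P2,P3,P4,P5] Q2=[]
t=14-15: P1@Q0 runs 1, rem=0, completes. Q0=[] Q1=[P2,P3,P4,P5] Q2=[]
t=15-19: P2@Q1 runs 4, rem=3, quantum used, demote→Q2. Q0=[] Q1=[P3,P4,P5] Q2=[P2]
t=19-22: P3@Q1 runs 3, rem=4, I/O yield, promote→Q0. Q0=[P3] Q1=[P4,P5] Q2=[P2]
t=22-24: P3@Q0 runs 2, rem=2, quantum used, demote→Q1. Q0=[] Q1=[P4,P5,P3] Q2=[P2]
t=24-28: P4@Q1 runs 4, rem=8, quantum used, demote→Q2. Q0=[] Q1=[P5,P3] Q2=[P2,P4]
t=28-32: P5@Q1 runs 4, rem=4, quantum used, demote→Q2. Q0=[] Q1=[P3] Q2=[P2,P4,P5]
t=32-34: P3@Q1 runs 2, rem=0, completes. Q0=[] Q1=[] Q2=[P2,P4,P5]
t=34-37: P2@Q2 runs 3, rem=0, completes. Q0=[] Q1=[] Q2=[P4,P5]
t=37-45: P4@Q2 runs 8, rem=0, completes. Q0=[] Q1=[] Q2=[P5]
t=45-49: P5@Q2 runs 4, rem=0, completes. Q0=[] Q1=[] Q2=[]

Answer: P1(0-1) P2(1-3) P3(3-5) P4(5-7) P5(7-9) P1(9-10) P1(10-11) P1(11-12) P1(12-13) P1(13-14) P1(14-15) P2(15-19) P3(19-22) P3(22-24) P4(24-28) P5(28-32) P3(32-34) P2(34-37) P4(37-45) P5(45-49)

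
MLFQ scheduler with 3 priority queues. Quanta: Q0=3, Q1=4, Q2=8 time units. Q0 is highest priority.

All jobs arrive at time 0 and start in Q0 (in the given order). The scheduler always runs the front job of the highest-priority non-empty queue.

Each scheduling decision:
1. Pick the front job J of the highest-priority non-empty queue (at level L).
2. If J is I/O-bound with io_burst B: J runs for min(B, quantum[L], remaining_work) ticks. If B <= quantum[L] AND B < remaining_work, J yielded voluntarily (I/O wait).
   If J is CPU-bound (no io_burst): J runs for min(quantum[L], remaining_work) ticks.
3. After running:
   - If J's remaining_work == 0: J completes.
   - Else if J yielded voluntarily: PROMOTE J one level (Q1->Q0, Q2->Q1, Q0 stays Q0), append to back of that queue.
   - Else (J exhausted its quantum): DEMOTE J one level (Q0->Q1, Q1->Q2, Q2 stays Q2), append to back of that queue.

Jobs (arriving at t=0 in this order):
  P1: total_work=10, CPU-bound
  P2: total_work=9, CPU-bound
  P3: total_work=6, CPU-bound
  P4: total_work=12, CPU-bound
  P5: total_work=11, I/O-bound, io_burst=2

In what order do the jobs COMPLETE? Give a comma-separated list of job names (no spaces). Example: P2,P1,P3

Answer: P5,P3,P1,P2,P4

Derivation:
t=0-3: P1@Q0 runs 3, rem=7, quantum used, demote→Q1. Q0=[P2,P3,P4,P5] Q1=[P1] Q2=[]
t=3-6: P2@Q0 runs 3, rem=6, quantum used, demote→Q1. Q0=[P3,P4,P5] Q1=[P1,P2] Q2=[]
t=6-9: P3@Q0 runs 3, rem=3, quantum used, demote→Q1. Q0=[P4,P5] Q1=[P1,P2,P3] Q2=[]
t=9-12: P4@Q0 runs 3, rem=9, quantum used, demote→Q1. Q0=[P5] Q1=[P1,P2,P3,P4] Q2=[]
t=12-14: P5@Q0 runs 2, rem=9, I/O yield, promote→Q0. Q0=[P5] Q1=[P1,P2,P3,P4] Q2=[]
t=14-16: P5@Q0 runs 2, rem=7, I/O yield, promote→Q0. Q0=[P5] Q1=[P1,P2,P3,P4] Q2=[]
t=16-18: P5@Q0 runs 2, rem=5, I/O yield, promote→Q0. Q0=[P5] Q1=[P1,P2,P3,P4] Q2=[]
t=18-20: P5@Q0 runs 2, rem=3, I/O yield, promote→Q0. Q0=[P5] Q1=[P1,P2,P3,P4] Q2=[]
t=20-22: P5@Q0 runs 2, rem=1, I/O yield, promote→Q0. Q0=[P5] Q1=[P1,P2,P3,P4] Q2=[]
t=22-23: P5@Q0 runs 1, rem=0, completes. Q0=[] Q1=[P1,P2,P3,P4] Q2=[]
t=23-27: P1@Q1 runs 4, rem=3, quantum used, demote→Q2. Q0=[] Q1=[P2,P3,P4] Q2=[P1]
t=27-31: P2@Q1 runs 4, rem=2, quantum used, demote→Q2. Q0=[] Q1=[P3,P4] Q2=[P1,P2]
t=31-34: P3@Q1 runs 3, rem=0, completes. Q0=[] Q1=[P4] Q2=[P1,P2]
t=34-38: P4@Q1 runs 4, rem=5, quantum used, demote→Q2. Q0=[] Q1=[] Q2=[P1,P2,P4]
t=38-41: P1@Q2 runs 3, rem=0, completes. Q0=[] Q1=[] Q2=[P2,P4]
t=41-43: P2@Q2 runs 2, rem=0, completes. Q0=[] Q1=[] Q2=[P4]
t=43-48: P4@Q2 runs 5, rem=0, completes. Q0=[] Q1=[] Q2=[]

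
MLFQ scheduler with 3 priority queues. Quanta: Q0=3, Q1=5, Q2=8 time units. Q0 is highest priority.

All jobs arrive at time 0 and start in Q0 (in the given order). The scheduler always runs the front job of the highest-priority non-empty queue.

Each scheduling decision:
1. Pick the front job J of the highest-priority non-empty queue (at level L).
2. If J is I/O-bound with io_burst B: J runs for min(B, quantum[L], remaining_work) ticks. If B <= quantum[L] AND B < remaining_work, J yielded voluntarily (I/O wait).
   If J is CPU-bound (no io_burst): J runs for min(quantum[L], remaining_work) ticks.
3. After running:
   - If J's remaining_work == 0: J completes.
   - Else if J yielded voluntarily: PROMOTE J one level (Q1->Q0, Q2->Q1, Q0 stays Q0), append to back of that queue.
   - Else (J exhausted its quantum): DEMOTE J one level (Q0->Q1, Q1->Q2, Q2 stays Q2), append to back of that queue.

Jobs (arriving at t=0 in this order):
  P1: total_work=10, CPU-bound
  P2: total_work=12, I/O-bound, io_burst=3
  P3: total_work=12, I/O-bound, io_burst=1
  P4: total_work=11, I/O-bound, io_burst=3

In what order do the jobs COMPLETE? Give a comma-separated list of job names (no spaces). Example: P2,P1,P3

Answer: P2,P4,P3,P1

Derivation:
t=0-3: P1@Q0 runs 3, rem=7, quantum used, demote→Q1. Q0=[P2,P3,P4] Q1=[P1] Q2=[]
t=3-6: P2@Q0 runs 3, rem=9, I/O yield, promote→Q0. Q0=[P3,P4,P2] Q1=[P1] Q2=[]
t=6-7: P3@Q0 runs 1, rem=11, I/O yield, promote→Q0. Q0=[P4,P2,P3] Q1=[P1] Q2=[]
t=7-10: P4@Q0 runs 3, rem=8, I/O yield, promote→Q0. Q0=[P2,P3,P4] Q1=[P1] Q2=[]
t=10-13: P2@Q0 runs 3, rem=6, I/O yield, promote→Q0. Q0=[P3,P4,P2] Q1=[P1] Q2=[]
t=13-14: P3@Q0 runs 1, rem=10, I/O yield, promote→Q0. Q0=[P4,P2,P3] Q1=[P1] Q2=[]
t=14-17: P4@Q0 runs 3, rem=5, I/O yield, promote→Q0. Q0=[P2,P3,P4] Q1=[P1] Q2=[]
t=17-20: P2@Q0 runs 3, rem=3, I/O yield, promote→Q0. Q0=[P3,P4,P2] Q1=[P1] Q2=[]
t=20-21: P3@Q0 runs 1, rem=9, I/O yield, promote→Q0. Q0=[P4,P2,P3] Q1=[P1] Q2=[]
t=21-24: P4@Q0 runs 3, rem=2, I/O yield, promote→Q0. Q0=[P2,P3,P4] Q1=[P1] Q2=[]
t=24-27: P2@Q0 runs 3, rem=0, completes. Q0=[P3,P4] Q1=[P1] Q2=[]
t=27-28: P3@Q0 runs 1, rem=8, I/O yield, promote→Q0. Q0=[P4,P3] Q1=[P1] Q2=[]
t=28-30: P4@Q0 runs 2, rem=0, completes. Q0=[P3] Q1=[P1] Q2=[]
t=30-31: P3@Q0 runs 1, rem=7, I/O yield, promote→Q0. Q0=[P3] Q1=[P1] Q2=[]
t=31-32: P3@Q0 runs 1, rem=6, I/O yield, promote→Q0. Q0=[P3] Q1=[P1] Q2=[]
t=32-33: P3@Q0 runs 1, rem=5, I/O yield, promote→Q0. Q0=[P3] Q1=[P1] Q2=[]
t=33-34: P3@Q0 runs 1, rem=4, I/O yield, promote→Q0. Q0=[P3] Q1=[P1] Q2=[]
t=34-35: P3@Q0 runs 1, rem=3, I/O yield, promote→Q0. Q0=[P3] Q1=[P1] Q2=[]
t=35-36: P3@Q0 runs 1, rem=2, I/O yield, promote→Q0. Q0=[P3] Q1=[P1] Q2=[]
t=36-37: P3@Q0 runs 1, rem=1, I/O yield, promote→Q0. Q0=[P3] Q1=[P1] Q2=[]
t=37-38: P3@Q0 runs 1, rem=0, completes. Q0=[] Q1=[P1] Q2=[]
t=38-43: P1@Q1 runs 5, rem=2, quantum used, demote→Q2. Q0=[] Q1=[] Q2=[P1]
t=43-45: P1@Q2 runs 2, rem=0, completes. Q0=[] Q1=[] Q2=[]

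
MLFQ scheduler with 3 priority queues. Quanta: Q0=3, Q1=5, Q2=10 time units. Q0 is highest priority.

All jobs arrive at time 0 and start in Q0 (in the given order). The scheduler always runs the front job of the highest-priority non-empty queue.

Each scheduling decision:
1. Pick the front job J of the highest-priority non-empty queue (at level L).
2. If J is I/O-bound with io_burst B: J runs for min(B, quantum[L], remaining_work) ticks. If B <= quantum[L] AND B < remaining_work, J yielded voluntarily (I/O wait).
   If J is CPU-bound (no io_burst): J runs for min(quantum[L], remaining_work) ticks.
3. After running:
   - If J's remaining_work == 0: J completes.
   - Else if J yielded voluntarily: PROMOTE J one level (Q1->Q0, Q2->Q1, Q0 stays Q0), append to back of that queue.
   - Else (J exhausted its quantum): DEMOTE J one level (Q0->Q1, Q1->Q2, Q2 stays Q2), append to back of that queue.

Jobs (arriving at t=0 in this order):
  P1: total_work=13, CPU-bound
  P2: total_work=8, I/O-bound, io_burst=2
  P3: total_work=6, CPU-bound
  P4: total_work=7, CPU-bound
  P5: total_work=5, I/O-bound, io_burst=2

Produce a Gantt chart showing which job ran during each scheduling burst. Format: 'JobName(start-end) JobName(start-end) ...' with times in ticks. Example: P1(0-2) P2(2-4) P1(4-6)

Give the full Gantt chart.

t=0-3: P1@Q0 runs 3, rem=10, quantum used, demote→Q1. Q0=[P2,P3,P4,P5] Q1=[P1] Q2=[]
t=3-5: P2@Q0 runs 2, rem=6, I/O yield, promote→Q0. Q0=[P3,P4,P5,P2] Q1=[P1] Q2=[]
t=5-8: P3@Q0 runs 3, rem=3, quantum used, demote→Q1. Q0=[P4,P5,P2] Q1=[P1,P3] Q2=[]
t=8-11: P4@Q0 runs 3, rem=4, quantum used, demote→Q1. Q0=[P5,P2] Q1=[P1,P3,P4] Q2=[]
t=11-13: P5@Q0 runs 2, rem=3, I/O yield, promote→Q0. Q0=[P2,P5] Q1=[P1,P3,P4] Q2=[]
t=13-15: P2@Q0 runs 2, rem=4, I/O yield, promote→Q0. Q0=[P5,P2] Q1=[P1,P3,P4] Q2=[]
t=15-17: P5@Q0 runs 2, rem=1, I/O yield, promote→Q0. Q0=[P2,P5] Q1=[P1,P3,P4] Q2=[]
t=17-19: P2@Q0 runs 2, rem=2, I/O yield, promote→Q0. Q0=[P5,P2] Q1=[P1,P3,P4] Q2=[]
t=19-20: P5@Q0 runs 1, rem=0, completes. Q0=[P2] Q1=[P1,P3,P4] Q2=[]
t=20-22: P2@Q0 runs 2, rem=0, completes. Q0=[] Q1=[P1,P3,P4] Q2=[]
t=22-27: P1@Q1 runs 5, rem=5, quantum used, demote→Q2. Q0=[] Q1=[P3,P4] Q2=[P1]
t=27-30: P3@Q1 runs 3, rem=0, completes. Q0=[] Q1=[P4] Q2=[P1]
t=30-34: P4@Q1 runs 4, rem=0, completes. Q0=[] Q1=[] Q2=[P1]
t=34-39: P1@Q2 runs 5, rem=0, completes. Q0=[] Q1=[] Q2=[]

Answer: P1(0-3) P2(3-5) P3(5-8) P4(8-11) P5(11-13) P2(13-15) P5(15-17) P2(17-19) P5(19-20) P2(20-22) P1(22-27) P3(27-30) P4(30-34) P1(34-39)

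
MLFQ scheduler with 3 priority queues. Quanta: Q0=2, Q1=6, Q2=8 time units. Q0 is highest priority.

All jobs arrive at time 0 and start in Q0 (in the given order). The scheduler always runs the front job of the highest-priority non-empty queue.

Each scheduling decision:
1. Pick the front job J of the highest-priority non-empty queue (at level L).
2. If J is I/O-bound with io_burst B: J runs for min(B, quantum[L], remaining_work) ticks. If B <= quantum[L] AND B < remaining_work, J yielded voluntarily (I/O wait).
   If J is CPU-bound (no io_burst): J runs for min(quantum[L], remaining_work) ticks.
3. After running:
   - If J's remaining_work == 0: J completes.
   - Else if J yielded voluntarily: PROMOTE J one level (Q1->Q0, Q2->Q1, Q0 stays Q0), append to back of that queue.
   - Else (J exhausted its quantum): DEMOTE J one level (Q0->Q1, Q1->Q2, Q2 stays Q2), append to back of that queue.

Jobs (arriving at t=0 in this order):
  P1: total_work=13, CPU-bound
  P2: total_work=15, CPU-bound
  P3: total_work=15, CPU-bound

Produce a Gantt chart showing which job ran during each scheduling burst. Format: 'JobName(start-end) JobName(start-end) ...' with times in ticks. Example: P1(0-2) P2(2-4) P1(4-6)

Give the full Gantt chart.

Answer: P1(0-2) P2(2-4) P3(4-6) P1(6-12) P2(12-18) P3(18-24) P1(24-29) P2(29-36) P3(36-43)

Derivation:
t=0-2: P1@Q0 runs 2, rem=11, quantum used, demote→Q1. Q0=[P2,P3] Q1=[P1] Q2=[]
t=2-4: P2@Q0 runs 2, rem=13, quantum used, demote→Q1. Q0=[P3] Q1=[P1,P2] Q2=[]
t=4-6: P3@Q0 runs 2, rem=13, quantum used, demote→Q1. Q0=[] Q1=[P1,P2,P3] Q2=[]
t=6-12: P1@Q1 runs 6, rem=5, quantum used, demote→Q2. Q0=[] Q1=[P2,P3] Q2=[P1]
t=12-18: P2@Q1 runs 6, rem=7, quantum used, demote→Q2. Q0=[] Q1=[P3] Q2=[P1,P2]
t=18-24: P3@Q1 runs 6, rem=7, quantum used, demote→Q2. Q0=[] Q1=[] Q2=[P1,P2,P3]
t=24-29: P1@Q2 runs 5, rem=0, completes. Q0=[] Q1=[] Q2=[P2,P3]
t=29-36: P2@Q2 runs 7, rem=0, completes. Q0=[] Q1=[] Q2=[P3]
t=36-43: P3@Q2 runs 7, rem=0, completes. Q0=[] Q1=[] Q2=[]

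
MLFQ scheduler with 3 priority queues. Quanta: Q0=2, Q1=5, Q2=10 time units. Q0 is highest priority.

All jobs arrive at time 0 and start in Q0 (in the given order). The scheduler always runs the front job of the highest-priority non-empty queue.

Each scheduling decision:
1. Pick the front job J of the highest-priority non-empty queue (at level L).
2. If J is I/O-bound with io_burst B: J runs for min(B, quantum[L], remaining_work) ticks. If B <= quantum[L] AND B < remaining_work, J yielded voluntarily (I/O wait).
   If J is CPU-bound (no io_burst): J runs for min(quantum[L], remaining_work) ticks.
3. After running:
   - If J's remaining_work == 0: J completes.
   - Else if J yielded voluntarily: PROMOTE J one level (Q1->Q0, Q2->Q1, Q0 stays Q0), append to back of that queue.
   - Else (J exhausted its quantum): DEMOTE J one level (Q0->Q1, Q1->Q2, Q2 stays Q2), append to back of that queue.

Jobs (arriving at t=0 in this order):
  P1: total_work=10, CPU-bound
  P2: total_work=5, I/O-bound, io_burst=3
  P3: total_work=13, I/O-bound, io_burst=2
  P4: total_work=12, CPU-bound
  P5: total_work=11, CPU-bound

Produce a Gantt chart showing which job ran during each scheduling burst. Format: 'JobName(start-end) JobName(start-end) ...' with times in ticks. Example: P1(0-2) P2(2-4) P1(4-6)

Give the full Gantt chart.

t=0-2: P1@Q0 runs 2, rem=8, quantum used, demote→Q1. Q0=[P2,P3,P4,P5] Q1=[P1] Q2=[]
t=2-4: P2@Q0 runs 2, rem=3, quantum used, demote→Q1. Q0=[P3,P4,P5] Q1=[P1,P2] Q2=[]
t=4-6: P3@Q0 runs 2, rem=11, I/O yield, promote→Q0. Q0=[P4,P5,P3] Q1=[P1,P2] Q2=[]
t=6-8: P4@Q0 runs 2, rem=10, quantum used, demote→Q1. Q0=[P5,P3] Q1=[P1,P2,P4] Q2=[]
t=8-10: P5@Q0 runs 2, rem=9, quantum used, demote→Q1. Q0=[P3] Q1=[P1,P2,P4,P5] Q2=[]
t=10-12: P3@Q0 runs 2, rem=9, I/O yield, promote→Q0. Q0=[P3] Q1=[P1,P2,P4,P5] Q2=[]
t=12-14: P3@Q0 runs 2, rem=7, I/O yield, promote→Q0. Q0=[P3] Q1=[P1,P2,P4,P5] Q2=[]
t=14-16: P3@Q0 runs 2, rem=5, I/O yield, promote→Q0. Q0=[P3] Q1=[P1,P2,P4,P5] Q2=[]
t=16-18: P3@Q0 runs 2, rem=3, I/O yield, promote→Q0. Q0=[P3] Q1=[P1,P2,P4,P5] Q2=[]
t=18-20: P3@Q0 runs 2, rem=1, I/O yield, promote→Q0. Q0=[P3] Q1=[P1,P2,P4,P5] Q2=[]
t=20-21: P3@Q0 runs 1, rem=0, completes. Q0=[] Q1=[P1,P2,P4,P5] Q2=[]
t=21-26: P1@Q1 runs 5, rem=3, quantum used, demote→Q2. Q0=[] Q1=[P2,P4,P5] Q2=[P1]
t=26-29: P2@Q1 runs 3, rem=0, completes. Q0=[] Q1=[P4,P5] Q2=[P1]
t=29-34: P4@Q1 runs 5, rem=5, quantum used, demote→Q2. Q0=[] Q1=[P5] Q2=[P1,P4]
t=34-39: P5@Q1 runs 5, rem=4, quantum used, demote→Q2. Q0=[] Q1=[] Q2=[P1,P4,P5]
t=39-42: P1@Q2 runs 3, rem=0, completes. Q0=[] Q1=[] Q2=[P4,P5]
t=42-47: P4@Q2 runs 5, rem=0, completes. Q0=[] Q1=[] Q2=[P5]
t=47-51: P5@Q2 runs 4, rem=0, completes. Q0=[] Q1=[] Q2=[]

Answer: P1(0-2) P2(2-4) P3(4-6) P4(6-8) P5(8-10) P3(10-12) P3(12-14) P3(14-16) P3(16-18) P3(18-20) P3(20-21) P1(21-26) P2(26-29) P4(29-34) P5(34-39) P1(39-42) P4(42-47) P5(47-51)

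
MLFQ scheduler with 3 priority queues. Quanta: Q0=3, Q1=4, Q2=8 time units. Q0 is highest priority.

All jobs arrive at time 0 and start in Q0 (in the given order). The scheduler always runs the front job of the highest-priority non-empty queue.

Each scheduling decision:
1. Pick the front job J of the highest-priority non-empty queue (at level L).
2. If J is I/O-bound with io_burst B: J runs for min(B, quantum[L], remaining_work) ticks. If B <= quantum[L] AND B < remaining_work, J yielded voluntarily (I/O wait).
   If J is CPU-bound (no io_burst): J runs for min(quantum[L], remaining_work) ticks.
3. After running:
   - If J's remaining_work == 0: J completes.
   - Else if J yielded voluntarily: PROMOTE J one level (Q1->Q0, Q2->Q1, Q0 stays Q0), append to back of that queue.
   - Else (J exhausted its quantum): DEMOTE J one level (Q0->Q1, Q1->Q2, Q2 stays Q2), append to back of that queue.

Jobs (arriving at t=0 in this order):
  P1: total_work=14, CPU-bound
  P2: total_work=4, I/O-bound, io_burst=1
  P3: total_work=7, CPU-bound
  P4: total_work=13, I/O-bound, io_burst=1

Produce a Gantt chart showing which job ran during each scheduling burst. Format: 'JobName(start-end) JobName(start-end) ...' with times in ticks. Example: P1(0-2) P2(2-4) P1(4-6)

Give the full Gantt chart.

t=0-3: P1@Q0 runs 3, rem=11, quantum used, demote→Q1. Q0=[P2,P3,P4] Q1=[P1] Q2=[]
t=3-4: P2@Q0 runs 1, rem=3, I/O yield, promote→Q0. Q0=[P3,P4,P2] Q1=[P1] Q2=[]
t=4-7: P3@Q0 runs 3, rem=4, quantum used, demote→Q1. Q0=[P4,P2] Q1=[P1,P3] Q2=[]
t=7-8: P4@Q0 runs 1, rem=12, I/O yield, promote→Q0. Q0=[P2,P4] Q1=[P1,P3] Q2=[]
t=8-9: P2@Q0 runs 1, rem=2, I/O yield, promote→Q0. Q0=[P4,P2] Q1=[P1,P3] Q2=[]
t=9-10: P4@Q0 runs 1, rem=11, I/O yield, promote→Q0. Q0=[P2,P4] Q1=[P1,P3] Q2=[]
t=10-11: P2@Q0 runs 1, rem=1, I/O yield, promote→Q0. Q0=[P4,P2] Q1=[P1,P3] Q2=[]
t=11-12: P4@Q0 runs 1, rem=10, I/O yield, promote→Q0. Q0=[P2,P4] Q1=[P1,P3] Q2=[]
t=12-13: P2@Q0 runs 1, rem=0, completes. Q0=[P4] Q1=[P1,P3] Q2=[]
t=13-14: P4@Q0 runs 1, rem=9, I/O yield, promote→Q0. Q0=[P4] Q1=[P1,P3] Q2=[]
t=14-15: P4@Q0 runs 1, rem=8, I/O yield, promote→Q0. Q0=[P4] Q1=[P1,P3] Q2=[]
t=15-16: P4@Q0 runs 1, rem=7, I/O yield, promote→Q0. Q0=[P4] Q1=[P1,P3] Q2=[]
t=16-17: P4@Q0 runs 1, rem=6, I/O yield, promote→Q0. Q0=[P4] Q1=[P1,P3] Q2=[]
t=17-18: P4@Q0 runs 1, rem=5, I/O yield, promote→Q0. Q0=[P4] Q1=[P1,P3] Q2=[]
t=18-19: P4@Q0 runs 1, rem=4, I/O yield, promote→Q0. Q0=[P4] Q1=[P1,P3] Q2=[]
t=19-20: P4@Q0 runs 1, rem=3, I/O yield, promote→Q0. Q0=[P4] Q1=[P1,P3] Q2=[]
t=20-21: P4@Q0 runs 1, rem=2, I/O yield, promote→Q0. Q0=[P4] Q1=[P1,P3] Q2=[]
t=21-22: P4@Q0 runs 1, rem=1, I/O yield, promote→Q0. Q0=[P4] Q1=[P1,P3] Q2=[]
t=22-23: P4@Q0 runs 1, rem=0, completes. Q0=[] Q1=[P1,P3] Q2=[]
t=23-27: P1@Q1 runs 4, rem=7, quantum used, demote→Q2. Q0=[] Q1=[P3] Q2=[P1]
t=27-31: P3@Q1 runs 4, rem=0, completes. Q0=[] Q1=[] Q2=[P1]
t=31-38: P1@Q2 runs 7, rem=0, completes. Q0=[] Q1=[] Q2=[]

Answer: P1(0-3) P2(3-4) P3(4-7) P4(7-8) P2(8-9) P4(9-10) P2(10-11) P4(11-12) P2(12-13) P4(13-14) P4(14-15) P4(15-16) P4(16-17) P4(17-18) P4(18-19) P4(19-20) P4(20-21) P4(21-22) P4(22-23) P1(23-27) P3(27-31) P1(31-38)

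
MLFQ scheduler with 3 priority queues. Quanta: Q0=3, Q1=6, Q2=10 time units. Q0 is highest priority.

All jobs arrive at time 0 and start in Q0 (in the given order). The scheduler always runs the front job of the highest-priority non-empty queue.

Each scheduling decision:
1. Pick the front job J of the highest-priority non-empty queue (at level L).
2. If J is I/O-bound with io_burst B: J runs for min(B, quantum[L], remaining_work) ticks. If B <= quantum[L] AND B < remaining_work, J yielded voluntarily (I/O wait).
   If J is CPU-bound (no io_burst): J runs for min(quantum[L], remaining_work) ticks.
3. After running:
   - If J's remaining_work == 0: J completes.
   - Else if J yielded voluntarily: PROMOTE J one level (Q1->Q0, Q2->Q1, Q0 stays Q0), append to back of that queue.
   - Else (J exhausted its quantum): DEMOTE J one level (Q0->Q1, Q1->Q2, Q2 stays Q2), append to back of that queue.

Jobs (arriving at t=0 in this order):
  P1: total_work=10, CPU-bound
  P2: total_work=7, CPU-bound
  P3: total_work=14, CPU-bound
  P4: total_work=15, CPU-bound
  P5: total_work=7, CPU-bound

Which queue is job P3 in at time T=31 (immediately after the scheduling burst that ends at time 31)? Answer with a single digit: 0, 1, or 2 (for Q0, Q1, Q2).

t=0-3: P1@Q0 runs 3, rem=7, quantum used, demote→Q1. Q0=[P2,P3,P4,P5] Q1=[P1] Q2=[]
t=3-6: P2@Q0 runs 3, rem=4, quantum used, demote→Q1. Q0=[P3,P4,P5] Q1=[P1,P2] Q2=[]
t=6-9: P3@Q0 runs 3, rem=11, quantum used, demote→Q1. Q0=[P4,P5] Q1=[P1,P2,P3] Q2=[]
t=9-12: P4@Q0 runs 3, rem=12, quantum used, demote→Q1. Q0=[P5] Q1=[P1,P2,P3,P4] Q2=[]
t=12-15: P5@Q0 runs 3, rem=4, quantum used, demote→Q1. Q0=[] Q1=[P1,P2,P3,P4,P5] Q2=[]
t=15-21: P1@Q1 runs 6, rem=1, quantum used, demote→Q2. Q0=[] Q1=[P2,P3,P4,P5] Q2=[P1]
t=21-25: P2@Q1 runs 4, rem=0, completes. Q0=[] Q1=[P3,P4,P5] Q2=[P1]
t=25-31: P3@Q1 runs 6, rem=5, quantum used, demote→Q2. Q0=[] Q1=[P4,P5] Q2=[P1,P3]
t=31-37: P4@Q1 runs 6, rem=6, quantum used, demote→Q2. Q0=[] Q1=[P5] Q2=[P1,P3,P4]
t=37-41: P5@Q1 runs 4, rem=0, completes. Q0=[] Q1=[] Q2=[P1,P3,P4]
t=41-42: P1@Q2 runs 1, rem=0, completes. Q0=[] Q1=[] Q2=[P3,P4]
t=42-47: P3@Q2 runs 5, rem=0, completes. Q0=[] Q1=[] Q2=[P4]
t=47-53: P4@Q2 runs 6, rem=0, completes. Q0=[] Q1=[] Q2=[]

Answer: 2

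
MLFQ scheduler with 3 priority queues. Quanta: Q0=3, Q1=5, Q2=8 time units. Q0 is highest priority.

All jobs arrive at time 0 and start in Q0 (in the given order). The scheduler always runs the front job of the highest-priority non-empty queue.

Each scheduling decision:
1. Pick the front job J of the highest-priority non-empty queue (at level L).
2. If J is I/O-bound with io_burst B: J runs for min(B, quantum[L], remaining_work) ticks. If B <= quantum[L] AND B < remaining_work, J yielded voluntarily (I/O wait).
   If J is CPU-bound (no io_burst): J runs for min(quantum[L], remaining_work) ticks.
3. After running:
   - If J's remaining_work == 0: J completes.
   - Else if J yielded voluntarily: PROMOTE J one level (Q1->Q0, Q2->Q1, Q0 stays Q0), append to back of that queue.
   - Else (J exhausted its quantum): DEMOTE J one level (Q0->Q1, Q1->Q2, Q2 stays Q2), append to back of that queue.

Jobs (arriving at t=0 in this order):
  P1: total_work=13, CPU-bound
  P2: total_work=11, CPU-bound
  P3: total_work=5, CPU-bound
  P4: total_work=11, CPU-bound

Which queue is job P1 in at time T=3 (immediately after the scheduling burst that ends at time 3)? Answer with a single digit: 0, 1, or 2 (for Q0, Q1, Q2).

Answer: 1

Derivation:
t=0-3: P1@Q0 runs 3, rem=10, quantum used, demote→Q1. Q0=[P2,P3,P4] Q1=[P1] Q2=[]
t=3-6: P2@Q0 runs 3, rem=8, quantum used, demote→Q1. Q0=[P3,P4] Q1=[P1,P2] Q2=[]
t=6-9: P3@Q0 runs 3, rem=2, quantum used, demote→Q1. Q0=[P4] Q1=[P1,P2,P3] Q2=[]
t=9-12: P4@Q0 runs 3, rem=8, quantum used, demote→Q1. Q0=[] Q1=[P1,P2,P3,P4] Q2=[]
t=12-17: P1@Q1 runs 5, rem=5, quantum used, demote→Q2. Q0=[] Q1=[P2,P3,P4] Q2=[P1]
t=17-22: P2@Q1 runs 5, rem=3, quantum used, demote→Q2. Q0=[] Q1=[P3,P4] Q2=[P1,P2]
t=22-24: P3@Q1 runs 2, rem=0, completes. Q0=[] Q1=[P4] Q2=[P1,P2]
t=24-29: P4@Q1 runs 5, rem=3, quantum used, demote→Q2. Q0=[] Q1=[] Q2=[P1,P2,P4]
t=29-34: P1@Q2 runs 5, rem=0, completes. Q0=[] Q1=[] Q2=[P2,P4]
t=34-37: P2@Q2 runs 3, rem=0, completes. Q0=[] Q1=[] Q2=[P4]
t=37-40: P4@Q2 runs 3, rem=0, completes. Q0=[] Q1=[] Q2=[]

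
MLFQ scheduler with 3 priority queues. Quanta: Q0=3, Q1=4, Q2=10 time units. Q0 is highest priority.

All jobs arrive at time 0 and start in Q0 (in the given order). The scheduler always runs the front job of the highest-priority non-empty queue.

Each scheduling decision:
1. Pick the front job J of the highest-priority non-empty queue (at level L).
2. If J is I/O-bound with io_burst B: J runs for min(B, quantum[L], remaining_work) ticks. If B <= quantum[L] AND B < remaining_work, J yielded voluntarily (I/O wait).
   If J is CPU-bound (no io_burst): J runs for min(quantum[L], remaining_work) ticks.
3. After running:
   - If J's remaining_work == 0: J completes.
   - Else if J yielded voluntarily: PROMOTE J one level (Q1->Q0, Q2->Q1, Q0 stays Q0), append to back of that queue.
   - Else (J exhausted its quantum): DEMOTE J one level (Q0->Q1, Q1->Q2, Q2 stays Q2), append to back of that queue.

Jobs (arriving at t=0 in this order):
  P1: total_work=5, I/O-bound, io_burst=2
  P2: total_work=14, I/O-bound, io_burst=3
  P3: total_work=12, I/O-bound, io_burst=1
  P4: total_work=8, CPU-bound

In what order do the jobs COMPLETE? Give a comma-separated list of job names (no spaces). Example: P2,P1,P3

Answer: P1,P2,P3,P4

Derivation:
t=0-2: P1@Q0 runs 2, rem=3, I/O yield, promote→Q0. Q0=[P2,P3,P4,P1] Q1=[] Q2=[]
t=2-5: P2@Q0 runs 3, rem=11, I/O yield, promote→Q0. Q0=[P3,P4,P1,P2] Q1=[] Q2=[]
t=5-6: P3@Q0 runs 1, rem=11, I/O yield, promote→Q0. Q0=[P4,P1,P2,P3] Q1=[] Q2=[]
t=6-9: P4@Q0 runs 3, rem=5, quantum used, demote→Q1. Q0=[P1,P2,P3] Q1=[P4] Q2=[]
t=9-11: P1@Q0 runs 2, rem=1, I/O yield, promote→Q0. Q0=[P2,P3,P1] Q1=[P4] Q2=[]
t=11-14: P2@Q0 runs 3, rem=8, I/O yield, promote→Q0. Q0=[P3,P1,P2] Q1=[P4] Q2=[]
t=14-15: P3@Q0 runs 1, rem=10, I/O yield, promote→Q0. Q0=[P1,P2,P3] Q1=[P4] Q2=[]
t=15-16: P1@Q0 runs 1, rem=0, completes. Q0=[P2,P3] Q1=[P4] Q2=[]
t=16-19: P2@Q0 runs 3, rem=5, I/O yield, promote→Q0. Q0=[P3,P2] Q1=[P4] Q2=[]
t=19-20: P3@Q0 runs 1, rem=9, I/O yield, promote→Q0. Q0=[P2,P3] Q1=[P4] Q2=[]
t=20-23: P2@Q0 runs 3, rem=2, I/O yield, promote→Q0. Q0=[P3,P2] Q1=[P4] Q2=[]
t=23-24: P3@Q0 runs 1, rem=8, I/O yield, promote→Q0. Q0=[P2,P3] Q1=[P4] Q2=[]
t=24-26: P2@Q0 runs 2, rem=0, completes. Q0=[P3] Q1=[P4] Q2=[]
t=26-27: P3@Q0 runs 1, rem=7, I/O yield, promote→Q0. Q0=[P3] Q1=[P4] Q2=[]
t=27-28: P3@Q0 runs 1, rem=6, I/O yield, promote→Q0. Q0=[P3] Q1=[P4] Q2=[]
t=28-29: P3@Q0 runs 1, rem=5, I/O yield, promote→Q0. Q0=[P3] Q1=[P4] Q2=[]
t=29-30: P3@Q0 runs 1, rem=4, I/O yield, promote→Q0. Q0=[P3] Q1=[P4] Q2=[]
t=30-31: P3@Q0 runs 1, rem=3, I/O yield, promote→Q0. Q0=[P3] Q1=[P4] Q2=[]
t=31-32: P3@Q0 runs 1, rem=2, I/O yield, promote→Q0. Q0=[P3] Q1=[P4] Q2=[]
t=32-33: P3@Q0 runs 1, rem=1, I/O yield, promote→Q0. Q0=[P3] Q1=[P4] Q2=[]
t=33-34: P3@Q0 runs 1, rem=0, completes. Q0=[] Q1=[P4] Q2=[]
t=34-38: P4@Q1 runs 4, rem=1, quantum used, demote→Q2. Q0=[] Q1=[] Q2=[P4]
t=38-39: P4@Q2 runs 1, rem=0, completes. Q0=[] Q1=[] Q2=[]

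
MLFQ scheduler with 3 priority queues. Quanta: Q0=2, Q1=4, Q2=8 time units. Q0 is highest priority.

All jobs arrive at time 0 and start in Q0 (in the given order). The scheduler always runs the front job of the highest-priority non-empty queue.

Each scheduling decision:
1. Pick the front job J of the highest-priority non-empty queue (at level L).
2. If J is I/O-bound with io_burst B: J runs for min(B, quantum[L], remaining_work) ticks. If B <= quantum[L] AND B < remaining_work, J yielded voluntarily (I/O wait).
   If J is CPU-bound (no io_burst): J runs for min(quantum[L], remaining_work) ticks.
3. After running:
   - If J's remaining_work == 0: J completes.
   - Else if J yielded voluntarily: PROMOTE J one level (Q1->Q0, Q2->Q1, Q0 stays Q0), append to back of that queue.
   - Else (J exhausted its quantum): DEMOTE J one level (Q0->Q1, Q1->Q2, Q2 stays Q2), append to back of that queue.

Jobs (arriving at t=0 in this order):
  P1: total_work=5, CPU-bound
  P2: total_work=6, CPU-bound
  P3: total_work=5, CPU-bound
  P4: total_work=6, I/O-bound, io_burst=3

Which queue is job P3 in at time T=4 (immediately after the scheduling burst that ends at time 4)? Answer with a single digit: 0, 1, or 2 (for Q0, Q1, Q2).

t=0-2: P1@Q0 runs 2, rem=3, quantum used, demote→Q1. Q0=[P2,P3,P4] Q1=[P1] Q2=[]
t=2-4: P2@Q0 runs 2, rem=4, quantum used, demote→Q1. Q0=[P3,P4] Q1=[P1,P2] Q2=[]
t=4-6: P3@Q0 runs 2, rem=3, quantum used, demote→Q1. Q0=[P4] Q1=[P1,P2,P3] Q2=[]
t=6-8: P4@Q0 runs 2, rem=4, quantum used, demote→Q1. Q0=[] Q1=[P1,P2,P3,P4] Q2=[]
t=8-11: P1@Q1 runs 3, rem=0, completes. Q0=[] Q1=[P2,P3,P4] Q2=[]
t=11-15: P2@Q1 runs 4, rem=0, completes. Q0=[] Q1=[P3,P4] Q2=[]
t=15-18: P3@Q1 runs 3, rem=0, completes. Q0=[] Q1=[P4] Q2=[]
t=18-21: P4@Q1 runs 3, rem=1, I/O yield, promote→Q0. Q0=[P4] Q1=[] Q2=[]
t=21-22: P4@Q0 runs 1, rem=0, completes. Q0=[] Q1=[] Q2=[]

Answer: 0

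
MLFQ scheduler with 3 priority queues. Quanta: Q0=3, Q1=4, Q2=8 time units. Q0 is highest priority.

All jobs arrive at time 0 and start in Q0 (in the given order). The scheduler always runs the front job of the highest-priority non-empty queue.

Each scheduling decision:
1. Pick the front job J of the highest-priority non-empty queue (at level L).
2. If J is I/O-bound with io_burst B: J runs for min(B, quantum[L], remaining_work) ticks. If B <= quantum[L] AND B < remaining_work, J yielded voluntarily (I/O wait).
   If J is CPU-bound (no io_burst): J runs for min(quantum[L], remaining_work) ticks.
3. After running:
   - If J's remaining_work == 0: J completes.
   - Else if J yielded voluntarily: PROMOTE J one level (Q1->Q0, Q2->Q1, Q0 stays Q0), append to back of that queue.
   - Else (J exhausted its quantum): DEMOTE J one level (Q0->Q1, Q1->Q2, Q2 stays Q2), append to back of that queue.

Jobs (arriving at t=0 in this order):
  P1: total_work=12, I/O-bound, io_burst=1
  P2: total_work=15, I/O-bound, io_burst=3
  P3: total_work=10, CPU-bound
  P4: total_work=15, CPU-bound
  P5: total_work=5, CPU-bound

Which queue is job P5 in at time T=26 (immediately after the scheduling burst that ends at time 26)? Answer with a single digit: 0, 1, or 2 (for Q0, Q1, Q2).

Answer: 1

Derivation:
t=0-1: P1@Q0 runs 1, rem=11, I/O yield, promote→Q0. Q0=[P2,P3,P4,P5,P1] Q1=[] Q2=[]
t=1-4: P2@Q0 runs 3, rem=12, I/O yield, promote→Q0. Q0=[P3,P4,P5,P1,P2] Q1=[] Q2=[]
t=4-7: P3@Q0 runs 3, rem=7, quantum used, demote→Q1. Q0=[P4,P5,P1,P2] Q1=[P3] Q2=[]
t=7-10: P4@Q0 runs 3, rem=12, quantum used, demote→Q1. Q0=[P5,P1,P2] Q1=[P3,P4] Q2=[]
t=10-13: P5@Q0 runs 3, rem=2, quantum used, demote→Q1. Q0=[P1,P2] Q1=[P3,P4,P5] Q2=[]
t=13-14: P1@Q0 runs 1, rem=10, I/O yield, promote→Q0. Q0=[P2,P1] Q1=[P3,P4,P5] Q2=[]
t=14-17: P2@Q0 runs 3, rem=9, I/O yield, promote→Q0. Q0=[P1,P2] Q1=[P3,P4,P5] Q2=[]
t=17-18: P1@Q0 runs 1, rem=9, I/O yield, promote→Q0. Q0=[P2,P1] Q1=[P3,P4,P5] Q2=[]
t=18-21: P2@Q0 runs 3, rem=6, I/O yield, promote→Q0. Q0=[P1,P2] Q1=[P3,P4,P5] Q2=[]
t=21-22: P1@Q0 runs 1, rem=8, I/O yield, promote→Q0. Q0=[P2,P1] Q1=[P3,P4,P5] Q2=[]
t=22-25: P2@Q0 runs 3, rem=3, I/O yield, promote→Q0. Q0=[P1,P2] Q1=[P3,P4,P5] Q2=[]
t=25-26: P1@Q0 runs 1, rem=7, I/O yield, promote→Q0. Q0=[P2,P1] Q1=[P3,P4,P5] Q2=[]
t=26-29: P2@Q0 runs 3, rem=0, completes. Q0=[P1] Q1=[P3,P4,P5] Q2=[]
t=29-30: P1@Q0 runs 1, rem=6, I/O yield, promote→Q0. Q0=[P1] Q1=[P3,P4,P5] Q2=[]
t=30-31: P1@Q0 runs 1, rem=5, I/O yield, promote→Q0. Q0=[P1] Q1=[P3,P4,P5] Q2=[]
t=31-32: P1@Q0 runs 1, rem=4, I/O yield, promote→Q0. Q0=[P1] Q1=[P3,P4,P5] Q2=[]
t=32-33: P1@Q0 runs 1, rem=3, I/O yield, promote→Q0. Q0=[P1] Q1=[P3,P4,P5] Q2=[]
t=33-34: P1@Q0 runs 1, rem=2, I/O yield, promote→Q0. Q0=[P1] Q1=[P3,P4,P5] Q2=[]
t=34-35: P1@Q0 runs 1, rem=1, I/O yield, promote→Q0. Q0=[P1] Q1=[P3,P4,P5] Q2=[]
t=35-36: P1@Q0 runs 1, rem=0, completes. Q0=[] Q1=[P3,P4,P5] Q2=[]
t=36-40: P3@Q1 runs 4, rem=3, quantum used, demote→Q2. Q0=[] Q1=[P4,P5] Q2=[P3]
t=40-44: P4@Q1 runs 4, rem=8, quantum used, demote→Q2. Q0=[] Q1=[P5] Q2=[P3,P4]
t=44-46: P5@Q1 runs 2, rem=0, completes. Q0=[] Q1=[] Q2=[P3,P4]
t=46-49: P3@Q2 runs 3, rem=0, completes. Q0=[] Q1=[] Q2=[P4]
t=49-57: P4@Q2 runs 8, rem=0, completes. Q0=[] Q1=[] Q2=[]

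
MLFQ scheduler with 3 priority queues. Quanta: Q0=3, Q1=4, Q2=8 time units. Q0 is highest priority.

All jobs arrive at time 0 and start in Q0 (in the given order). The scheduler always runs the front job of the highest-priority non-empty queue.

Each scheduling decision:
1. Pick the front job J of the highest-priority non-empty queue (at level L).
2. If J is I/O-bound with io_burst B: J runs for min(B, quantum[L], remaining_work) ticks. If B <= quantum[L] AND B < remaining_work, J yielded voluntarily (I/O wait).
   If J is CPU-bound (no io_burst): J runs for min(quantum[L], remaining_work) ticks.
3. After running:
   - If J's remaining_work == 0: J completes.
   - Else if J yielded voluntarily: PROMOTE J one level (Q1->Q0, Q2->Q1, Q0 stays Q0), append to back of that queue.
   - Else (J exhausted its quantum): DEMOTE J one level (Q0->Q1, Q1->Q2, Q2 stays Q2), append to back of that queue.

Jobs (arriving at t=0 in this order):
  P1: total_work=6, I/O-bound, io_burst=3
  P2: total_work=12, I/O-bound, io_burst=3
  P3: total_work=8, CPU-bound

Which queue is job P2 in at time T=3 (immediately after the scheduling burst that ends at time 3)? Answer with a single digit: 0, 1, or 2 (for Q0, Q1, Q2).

t=0-3: P1@Q0 runs 3, rem=3, I/O yield, promote→Q0. Q0=[P2,P3,P1] Q1=[] Q2=[]
t=3-6: P2@Q0 runs 3, rem=9, I/O yield, promote→Q0. Q0=[P3,P1,P2] Q1=[] Q2=[]
t=6-9: P3@Q0 runs 3, rem=5, quantum used, demote→Q1. Q0=[P1,P2] Q1=[P3] Q2=[]
t=9-12: P1@Q0 runs 3, rem=0, completes. Q0=[P2] Q1=[P3] Q2=[]
t=12-15: P2@Q0 runs 3, rem=6, I/O yield, promote→Q0. Q0=[P2] Q1=[P3] Q2=[]
t=15-18: P2@Q0 runs 3, rem=3, I/O yield, promote→Q0. Q0=[P2] Q1=[P3] Q2=[]
t=18-21: P2@Q0 runs 3, rem=0, completes. Q0=[] Q1=[P3] Q2=[]
t=21-25: P3@Q1 runs 4, rem=1, quantum used, demote→Q2. Q0=[] Q1=[] Q2=[P3]
t=25-26: P3@Q2 runs 1, rem=0, completes. Q0=[] Q1=[] Q2=[]

Answer: 0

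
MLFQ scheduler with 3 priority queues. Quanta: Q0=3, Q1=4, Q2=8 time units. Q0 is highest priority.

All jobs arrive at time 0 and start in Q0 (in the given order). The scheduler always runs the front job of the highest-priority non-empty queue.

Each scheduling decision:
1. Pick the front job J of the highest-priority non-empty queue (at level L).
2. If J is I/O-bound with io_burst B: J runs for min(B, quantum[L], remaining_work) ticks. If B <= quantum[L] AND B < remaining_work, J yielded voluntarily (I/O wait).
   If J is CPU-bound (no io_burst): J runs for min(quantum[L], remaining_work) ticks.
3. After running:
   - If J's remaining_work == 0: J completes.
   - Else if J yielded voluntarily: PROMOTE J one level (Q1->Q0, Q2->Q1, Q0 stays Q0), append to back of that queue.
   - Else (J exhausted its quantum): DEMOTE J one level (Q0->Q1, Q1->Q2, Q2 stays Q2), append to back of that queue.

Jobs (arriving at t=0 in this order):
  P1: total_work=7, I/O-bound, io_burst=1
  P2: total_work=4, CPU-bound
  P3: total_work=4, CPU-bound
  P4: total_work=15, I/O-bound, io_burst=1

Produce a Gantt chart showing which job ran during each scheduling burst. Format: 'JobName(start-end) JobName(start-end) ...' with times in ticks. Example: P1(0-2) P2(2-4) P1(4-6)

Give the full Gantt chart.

Answer: P1(0-1) P2(1-4) P3(4-7) P4(7-8) P1(8-9) P4(9-10) P1(10-11) P4(11-12) P1(12-13) P4(13-14) P1(14-15) P4(15-16) P1(16-17) P4(17-18) P1(18-19) P4(19-20) P4(20-21) P4(21-22) P4(22-23) P4(23-24) P4(24-25) P4(25-26) P4(26-27) P4(27-28) P2(28-29) P3(29-30)

Derivation:
t=0-1: P1@Q0 runs 1, rem=6, I/O yield, promote→Q0. Q0=[P2,P3,P4,P1] Q1=[] Q2=[]
t=1-4: P2@Q0 runs 3, rem=1, quantum used, demote→Q1. Q0=[P3,P4,P1] Q1=[P2] Q2=[]
t=4-7: P3@Q0 runs 3, rem=1, quantum used, demote→Q1. Q0=[P4,P1] Q1=[P2,P3] Q2=[]
t=7-8: P4@Q0 runs 1, rem=14, I/O yield, promote→Q0. Q0=[P1,P4] Q1=[P2,P3] Q2=[]
t=8-9: P1@Q0 runs 1, rem=5, I/O yield, promote→Q0. Q0=[P4,P1] Q1=[P2,P3] Q2=[]
t=9-10: P4@Q0 runs 1, rem=13, I/O yield, promote→Q0. Q0=[P1,P4] Q1=[P2,P3] Q2=[]
t=10-11: P1@Q0 runs 1, rem=4, I/O yield, promote→Q0. Q0=[P4,P1] Q1=[P2,P3] Q2=[]
t=11-12: P4@Q0 runs 1, rem=12, I/O yield, promote→Q0. Q0=[P1,P4] Q1=[P2,P3] Q2=[]
t=12-13: P1@Q0 runs 1, rem=3, I/O yield, promote→Q0. Q0=[P4,P1] Q1=[P2,P3] Q2=[]
t=13-14: P4@Q0 runs 1, rem=11, I/O yield, promote→Q0. Q0=[P1,P4] Q1=[P2,P3] Q2=[]
t=14-15: P1@Q0 runs 1, rem=2, I/O yield, promote→Q0. Q0=[P4,P1] Q1=[P2,P3] Q2=[]
t=15-16: P4@Q0 runs 1, rem=10, I/O yield, promote→Q0. Q0=[P1,P4] Q1=[P2,P3] Q2=[]
t=16-17: P1@Q0 runs 1, rem=1, I/O yield, promote→Q0. Q0=[P4,P1] Q1=[P2,P3] Q2=[]
t=17-18: P4@Q0 runs 1, rem=9, I/O yield, promote→Q0. Q0=[P1,P4] Q1=[P2,P3] Q2=[]
t=18-19: P1@Q0 runs 1, rem=0, completes. Q0=[P4] Q1=[P2,P3] Q2=[]
t=19-20: P4@Q0 runs 1, rem=8, I/O yield, promote→Q0. Q0=[P4] Q1=[P2,P3] Q2=[]
t=20-21: P4@Q0 runs 1, rem=7, I/O yield, promote→Q0. Q0=[P4] Q1=[P2,P3] Q2=[]
t=21-22: P4@Q0 runs 1, rem=6, I/O yield, promote→Q0. Q0=[P4] Q1=[P2,P3] Q2=[]
t=22-23: P4@Q0 runs 1, rem=5, I/O yield, promote→Q0. Q0=[P4] Q1=[P2,P3] Q2=[]
t=23-24: P4@Q0 runs 1, rem=4, I/O yield, promote→Q0. Q0=[P4] Q1=[P2,P3] Q2=[]
t=24-25: P4@Q0 runs 1, rem=3, I/O yield, promote→Q0. Q0=[P4] Q1=[P2,P3] Q2=[]
t=25-26: P4@Q0 runs 1, rem=2, I/O yield, promote→Q0. Q0=[P4] Q1=[P2,P3] Q2=[]
t=26-27: P4@Q0 runs 1, rem=1, I/O yield, promote→Q0. Q0=[P4] Q1=[P2,P3] Q2=[]
t=27-28: P4@Q0 runs 1, rem=0, completes. Q0=[] Q1=[P2,P3] Q2=[]
t=28-29: P2@Q1 runs 1, rem=0, completes. Q0=[] Q1=[P3] Q2=[]
t=29-30: P3@Q1 runs 1, rem=0, completes. Q0=[] Q1=[] Q2=[]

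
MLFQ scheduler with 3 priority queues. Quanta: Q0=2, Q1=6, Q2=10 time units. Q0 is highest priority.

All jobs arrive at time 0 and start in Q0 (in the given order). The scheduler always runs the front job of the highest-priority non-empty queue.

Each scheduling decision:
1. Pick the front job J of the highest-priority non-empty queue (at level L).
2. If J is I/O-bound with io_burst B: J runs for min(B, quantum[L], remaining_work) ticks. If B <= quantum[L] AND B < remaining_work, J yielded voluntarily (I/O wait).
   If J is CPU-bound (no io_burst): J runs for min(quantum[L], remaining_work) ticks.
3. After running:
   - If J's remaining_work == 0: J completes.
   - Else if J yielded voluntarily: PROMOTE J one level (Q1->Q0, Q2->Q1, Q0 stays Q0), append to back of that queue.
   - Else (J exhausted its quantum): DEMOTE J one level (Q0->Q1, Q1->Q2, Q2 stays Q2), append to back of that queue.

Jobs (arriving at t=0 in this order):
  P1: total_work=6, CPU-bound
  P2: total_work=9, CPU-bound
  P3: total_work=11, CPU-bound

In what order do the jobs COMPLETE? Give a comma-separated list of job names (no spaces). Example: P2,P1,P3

t=0-2: P1@Q0 runs 2, rem=4, quantum used, demote→Q1. Q0=[P2,P3] Q1=[P1] Q2=[]
t=2-4: P2@Q0 runs 2, rem=7, quantum used, demote→Q1. Q0=[P3] Q1=[P1,P2] Q2=[]
t=4-6: P3@Q0 runs 2, rem=9, quantum used, demote→Q1. Q0=[] Q1=[P1,P2,P3] Q2=[]
t=6-10: P1@Q1 runs 4, rem=0, completes. Q0=[] Q1=[P2,P3] Q2=[]
t=10-16: P2@Q1 runs 6, rem=1, quantum used, demote→Q2. Q0=[] Q1=[P3] Q2=[P2]
t=16-22: P3@Q1 runs 6, rem=3, quantum used, demote→Q2. Q0=[] Q1=[] Q2=[P2,P3]
t=22-23: P2@Q2 runs 1, rem=0, completes. Q0=[] Q1=[] Q2=[P3]
t=23-26: P3@Q2 runs 3, rem=0, completes. Q0=[] Q1=[] Q2=[]

Answer: P1,P2,P3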